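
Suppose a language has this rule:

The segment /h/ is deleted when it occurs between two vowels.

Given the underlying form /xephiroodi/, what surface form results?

xephiroodi

No segment of /xephiroodi/ meets the structural description of the rule, so the form surfaces unchanged.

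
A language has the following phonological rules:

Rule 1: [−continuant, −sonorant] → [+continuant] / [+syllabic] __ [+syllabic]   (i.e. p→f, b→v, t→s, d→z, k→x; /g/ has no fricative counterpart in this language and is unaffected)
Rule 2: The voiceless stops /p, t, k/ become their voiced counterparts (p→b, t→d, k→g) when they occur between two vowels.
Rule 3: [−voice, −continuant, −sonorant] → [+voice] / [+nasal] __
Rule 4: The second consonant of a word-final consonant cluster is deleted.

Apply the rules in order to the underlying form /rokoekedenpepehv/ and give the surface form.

roxoexezenbefeh

Rule 1 (intervocalic spirantization): /k/ is a stop between vowels /o/ and /o/, so it spirantizes to the fricative [x]. /k/ is a stop between vowels /e/ and /e/, so it spirantizes to the fricative [x]. /d/ is a stop between vowels /e/ and /e/, so it spirantizes to the fricative [z]. /p/ is a stop between vowels /e/ and /e/, so it spirantizes to the fricative [f]. /rokoekedenpepehv/ → roxoexezenpefehv.
Rule 2 (intervocalic voicing): no segment meets the environment; /roxoexezenpefehv/ is unchanged.
Rule 3 (post-nasal voicing): /p/ is a voiceless stop immediately after the nasal /n/, so it voices to [b]. /roxoexezenpefehv/ → roxoexezenbefehv.
Rule 4 (final cluster simplification): /v/ is the second consonant of a word-final cluster /hv/, so it deletes. /roxoexezenbefehv/ → roxoexezenbefeh.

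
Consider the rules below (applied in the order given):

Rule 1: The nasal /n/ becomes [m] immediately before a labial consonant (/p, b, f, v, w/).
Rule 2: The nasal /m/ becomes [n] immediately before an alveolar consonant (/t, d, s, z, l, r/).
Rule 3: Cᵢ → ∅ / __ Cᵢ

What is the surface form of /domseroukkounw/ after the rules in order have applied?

donseroukoumw

Rule 1 (nasal place assimilation): /n/ precedes the labial consonant /w/, so it assimilates in place to [m]. /domseroukkounw/ → domseroukkoumw.
Rule 2 (nasal place assimilation): /m/ precedes the alveolar consonant /s/, so it assimilates in place to [n]. /domseroukkoumw/ → donseroukkoumw.
Rule 3 (degemination): /kk/ is a geminate; the first /k/ deletes. /donseroukkoumw/ → donseroukoumw.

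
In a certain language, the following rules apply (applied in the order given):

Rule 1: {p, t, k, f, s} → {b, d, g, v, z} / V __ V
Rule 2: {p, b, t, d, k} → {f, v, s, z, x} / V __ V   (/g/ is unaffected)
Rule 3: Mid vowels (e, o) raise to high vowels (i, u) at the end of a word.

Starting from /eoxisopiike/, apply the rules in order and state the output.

Rule 1 (intervocalic voicing): /s/ is a voiceless obstruent between vowels /i/ and /o/, so it voices to [z]. /p/ is a voiceless obstruent between vowels /o/ and /i/, so it voices to [b]. /k/ is a voiceless obstruent between vowels /i/ and /e/, so it voices to [g]. /eoxisopiike/ → eoxizobiige.
Rule 2 (intervocalic spirantization): /b/ is a stop between vowels /o/ and /i/, so it spirantizes to the fricative [v]. /eoxizobiige/ → eoxizoviige.
Rule 3 (final vowel raising): /e/ is a mid vowel in word-final position, so it raises to [i]. /eoxizoviige/ → eoxizoviigi.

eoxizoviigi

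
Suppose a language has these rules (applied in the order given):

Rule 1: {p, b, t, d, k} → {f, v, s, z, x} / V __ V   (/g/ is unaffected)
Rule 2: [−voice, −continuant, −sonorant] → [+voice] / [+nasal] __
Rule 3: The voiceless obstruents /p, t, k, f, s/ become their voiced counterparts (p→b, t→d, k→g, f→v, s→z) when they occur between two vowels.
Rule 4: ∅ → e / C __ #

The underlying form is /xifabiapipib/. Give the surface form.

xivaviavivibe

Rule 1 (intervocalic spirantization): /b/ is a stop between vowels /a/ and /i/, so it spirantizes to the fricative [v]. /p/ is a stop between vowels /a/ and /i/, so it spirantizes to the fricative [f]. /p/ is a stop between vowels /i/ and /i/, so it spirantizes to the fricative [f]. /xifabiapipib/ → xifaviafifib.
Rule 2 (post-nasal voicing): no segment meets the environment; /xifaviafifib/ is unchanged.
Rule 3 (intervocalic voicing): /f/ is a voiceless obstruent between vowels /i/ and /a/, so it voices to [v]. /f/ is a voiceless obstruent between vowels /a/ and /i/, so it voices to [v]. /f/ is a voiceless obstruent between vowels /i/ and /i/, so it voices to [v]. /xifaviafifib/ → xivaviavivib.
Rule 4 (final e-epenthesis): the form ends in the consonant /b/, so [e] is inserted word-finally. /xivaviavivib/ → xivaviavivibe.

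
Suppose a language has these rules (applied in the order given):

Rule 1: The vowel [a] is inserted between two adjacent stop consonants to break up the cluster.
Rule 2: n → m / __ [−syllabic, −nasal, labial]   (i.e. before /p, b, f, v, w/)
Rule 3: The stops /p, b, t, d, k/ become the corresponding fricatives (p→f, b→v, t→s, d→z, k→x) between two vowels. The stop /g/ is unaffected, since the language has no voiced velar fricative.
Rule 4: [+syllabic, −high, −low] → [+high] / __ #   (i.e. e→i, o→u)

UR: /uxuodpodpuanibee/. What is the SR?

Rule 1 (stop-cluster a-epenthesis): /d/ and /p/ form a stop–stop cluster, so [a] is inserted between them. /d/ and /p/ form a stop–stop cluster, so [a] is inserted between them. /uxuodpodpuanibee/ → uxuodapodapuanibee.
Rule 2 (nasal place assimilation): no segment meets the environment; /uxuodapodapuanibee/ is unchanged.
Rule 3 (intervocalic spirantization): /d/ is a stop between vowels /o/ and /a/, so it spirantizes to the fricative [z]. /p/ is a stop between vowels /a/ and /o/, so it spirantizes to the fricative [f]. /d/ is a stop between vowels /o/ and /a/, so it spirantizes to the fricative [z]. /p/ is a stop between vowels /a/ and /u/, so it spirantizes to the fricative [f]. /b/ is a stop between vowels /i/ and /e/, so it spirantizes to the fricative [v]. /uxuodapodapuanibee/ → uxuozafozafuanivee.
Rule 4 (final vowel raising): /e/ is a mid vowel in word-final position, so it raises to [i]. /uxuozafozafuanivee/ → uxuozafozafuanivei.

uxuozafozafuanivei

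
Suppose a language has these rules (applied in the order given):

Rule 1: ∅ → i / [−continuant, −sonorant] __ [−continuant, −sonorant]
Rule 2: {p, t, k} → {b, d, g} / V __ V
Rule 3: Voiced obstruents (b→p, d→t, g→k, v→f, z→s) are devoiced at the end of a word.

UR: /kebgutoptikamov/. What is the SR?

Rule 1 (stop-cluster i-epenthesis): /b/ and /g/ form a stop–stop cluster, so [i] is inserted between them. /p/ and /t/ form a stop–stop cluster, so [i] is inserted between them. /kebgutoptikamov/ → kebigutopitikamov.
Rule 2 (intervocalic voicing): /t/ is a voiceless stop between vowels /u/ and /o/, so it voices to [d]. /p/ is a voiceless stop between vowels /o/ and /i/, so it voices to [b]. /t/ is a voiceless stop between vowels /i/ and /i/, so it voices to [d]. /k/ is a voiceless stop between vowels /i/ and /a/, so it voices to [g]. /kebigutopitikamov/ → kebigudobidigamov.
Rule 3 (final devoicing): /v/ is a voiced obstruent in word-final position, so it devoices to [f]. /kebigudobidigamov/ → kebigudobidigamof.

kebigudobidigamof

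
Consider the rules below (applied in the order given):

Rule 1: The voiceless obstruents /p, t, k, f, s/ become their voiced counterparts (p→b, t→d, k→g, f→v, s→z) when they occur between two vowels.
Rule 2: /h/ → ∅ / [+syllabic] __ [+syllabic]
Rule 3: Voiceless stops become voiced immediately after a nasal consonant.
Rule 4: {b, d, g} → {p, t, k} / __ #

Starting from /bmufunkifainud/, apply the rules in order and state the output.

bmuvungivainut

Rule 1 (intervocalic voicing): /f/ is a voiceless obstruent between vowels /u/ and /u/, so it voices to [v]. /f/ is a voiceless obstruent between vowels /i/ and /a/, so it voices to [v]. /bmufunkifainud/ → bmuvunkivainud.
Rule 2 (intervocalic h-deletion): no segment meets the environment; /bmuvunkivainud/ is unchanged.
Rule 3 (post-nasal voicing): /k/ is a voiceless stop immediately after the nasal /n/, so it voices to [g]. /bmuvunkivainud/ → bmuvungivainud.
Rule 4 (final devoicing): /d/ is a voiced stop in word-final position, so it devoices to [t]. /bmuvungivainud/ → bmuvungivainut.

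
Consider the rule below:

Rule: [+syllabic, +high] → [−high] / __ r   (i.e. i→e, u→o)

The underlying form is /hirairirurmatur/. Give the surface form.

heraererormator

/i/ is a high vowel immediately before /r/, so it lowers to [e].
/i/ is a high vowel immediately before /r/, so it lowers to [e].
/i/ is a high vowel immediately before /r/, so it lowers to [e].
/u/ is a high vowel immediately before /r/, so it lowers to [o].
/u/ is a high vowel immediately before /r/, so it lowers to [o].
Surface form: [heraererormator].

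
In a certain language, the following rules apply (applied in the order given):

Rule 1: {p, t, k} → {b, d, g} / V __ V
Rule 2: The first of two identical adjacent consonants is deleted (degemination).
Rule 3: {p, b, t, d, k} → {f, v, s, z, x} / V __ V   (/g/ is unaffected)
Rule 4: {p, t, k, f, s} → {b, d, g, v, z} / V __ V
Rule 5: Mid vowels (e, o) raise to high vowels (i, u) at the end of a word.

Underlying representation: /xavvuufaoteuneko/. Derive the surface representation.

xavuuvaozeunegu

Rule 1 (intervocalic voicing): /t/ is a voiceless stop between vowels /o/ and /e/, so it voices to [d]. /k/ is a voiceless stop between vowels /e/ and /o/, so it voices to [g]. /xavvuufaoteuneko/ → xavvuufaodeunego.
Rule 2 (degemination): /vv/ is a geminate; the first /v/ deletes. /xavvuufaodeunego/ → xavuufaodeunego.
Rule 3 (intervocalic spirantization): /d/ is a stop between vowels /o/ and /e/, so it spirantizes to the fricative [z]. /xavuufaodeunego/ → xavuufaozeunego.
Rule 4 (intervocalic voicing): /f/ is a voiceless obstruent between vowels /u/ and /a/, so it voices to [v]. /xavuufaozeunego/ → xavuuvaozeunego.
Rule 5 (final vowel raising): /o/ is a mid vowel in word-final position, so it raises to [u]. /xavuuvaozeunego/ → xavuuvaozeunegu.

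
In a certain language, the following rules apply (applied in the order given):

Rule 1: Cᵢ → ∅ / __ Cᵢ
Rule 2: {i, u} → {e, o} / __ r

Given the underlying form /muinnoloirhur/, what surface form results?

muinoloerhor

Rule 1 (degemination): /nn/ is a geminate; the first /n/ deletes. /muinnoloirhur/ → muinoloirhur.
Rule 2 (pre-rhotic lowering): /i/ is a high vowel immediately before /r/, so it lowers to [e]. /u/ is a high vowel immediately before /r/, so it lowers to [o]. /muinoloirhur/ → muinoloerhor.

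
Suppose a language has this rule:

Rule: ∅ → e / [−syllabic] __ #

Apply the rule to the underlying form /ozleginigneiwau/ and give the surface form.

No segment of /ozleginigneiwau/ meets the structural description of the rule, so the form surfaces unchanged.

ozleginigneiwau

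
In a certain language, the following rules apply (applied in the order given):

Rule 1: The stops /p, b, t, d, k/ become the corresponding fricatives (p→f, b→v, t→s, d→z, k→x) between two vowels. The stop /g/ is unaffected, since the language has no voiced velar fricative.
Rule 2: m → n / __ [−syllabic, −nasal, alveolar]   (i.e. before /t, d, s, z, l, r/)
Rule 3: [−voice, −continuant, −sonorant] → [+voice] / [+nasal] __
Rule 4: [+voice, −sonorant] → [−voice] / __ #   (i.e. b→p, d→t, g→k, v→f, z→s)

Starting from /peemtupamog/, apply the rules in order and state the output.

peendufamok

Rule 1 (intervocalic spirantization): /p/ is a stop between vowels /u/ and /a/, so it spirantizes to the fricative [f]. /peemtupamog/ → peemtufamog.
Rule 2 (nasal place assimilation): /m/ precedes the alveolar consonant /t/, so it assimilates in place to [n]. /peemtufamog/ → peentufamog.
Rule 3 (post-nasal voicing): /t/ is a voiceless stop immediately after the nasal /n/, so it voices to [d]. /peentufamog/ → peendufamog.
Rule 4 (final devoicing): /g/ is a voiced obstruent in word-final position, so it devoices to [k]. /peendufamog/ → peendufamok.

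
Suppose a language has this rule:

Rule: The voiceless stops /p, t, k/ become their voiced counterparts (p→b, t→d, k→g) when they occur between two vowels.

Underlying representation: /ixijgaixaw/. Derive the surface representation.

No segment of /ixijgaixaw/ meets the structural description of the rule, so the form surfaces unchanged.

ixijgaixaw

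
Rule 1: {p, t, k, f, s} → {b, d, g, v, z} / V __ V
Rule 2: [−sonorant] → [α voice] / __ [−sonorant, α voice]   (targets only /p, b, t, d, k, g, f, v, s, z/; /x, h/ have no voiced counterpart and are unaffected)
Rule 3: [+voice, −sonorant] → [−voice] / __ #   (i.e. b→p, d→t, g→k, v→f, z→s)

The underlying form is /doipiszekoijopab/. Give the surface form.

Rule 1 (intervocalic voicing): /p/ is a voiceless obstruent between vowels /i/ and /i/, so it voices to [b]. /k/ is a voiceless obstruent between vowels /e/ and /o/, so it voices to [g]. /p/ is a voiceless obstruent between vowels /o/ and /a/, so it voices to [b]. /doipiszekoijopab/ → doibiszegoijobab.
Rule 2 (regressive voicing assimilation): /s/ precedes the voiced obstruent /z/, so it voices to [z] by assimilation. /doibiszegoijobab/ → doibizzegoijobab.
Rule 3 (final devoicing): /b/ is a voiced obstruent in word-final position, so it devoices to [p]. /doibizzegoijobab/ → doibizzegoijobap.

doibizzegoijobap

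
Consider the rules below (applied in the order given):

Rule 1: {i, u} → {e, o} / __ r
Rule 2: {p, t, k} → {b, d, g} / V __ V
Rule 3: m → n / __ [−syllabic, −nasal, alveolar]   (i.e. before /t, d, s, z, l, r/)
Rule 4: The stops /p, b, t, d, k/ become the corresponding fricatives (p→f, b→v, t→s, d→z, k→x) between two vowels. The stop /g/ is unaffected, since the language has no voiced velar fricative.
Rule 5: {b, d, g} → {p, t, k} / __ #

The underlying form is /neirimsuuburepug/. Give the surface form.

Rule 1 (pre-rhotic lowering): /i/ is a high vowel immediately before /r/, so it lowers to [e]. /u/ is a high vowel immediately before /r/, so it lowers to [o]. /neirimsuuburepug/ → neerimsuuborepug.
Rule 2 (intervocalic voicing): /p/ is a voiceless stop between vowels /e/ and /u/, so it voices to [b]. /neerimsuuborepug/ → neerimsuuborebug.
Rule 3 (nasal place assimilation): /m/ precedes the alveolar consonant /s/, so it assimilates in place to [n]. /neerimsuuborebug/ → neerinsuuborebug.
Rule 4 (intervocalic spirantization): /b/ is a stop between vowels /u/ and /o/, so it spirantizes to the fricative [v]. /b/ is a stop between vowels /e/ and /u/, so it spirantizes to the fricative [v]. /neerinsuuborebug/ → neerinsuuvorevug.
Rule 5 (final devoicing): /g/ is a voiced stop in word-final position, so it devoices to [k]. /neerinsuuvorevug/ → neerinsuuvorevuk.

neerinsuuvorevuk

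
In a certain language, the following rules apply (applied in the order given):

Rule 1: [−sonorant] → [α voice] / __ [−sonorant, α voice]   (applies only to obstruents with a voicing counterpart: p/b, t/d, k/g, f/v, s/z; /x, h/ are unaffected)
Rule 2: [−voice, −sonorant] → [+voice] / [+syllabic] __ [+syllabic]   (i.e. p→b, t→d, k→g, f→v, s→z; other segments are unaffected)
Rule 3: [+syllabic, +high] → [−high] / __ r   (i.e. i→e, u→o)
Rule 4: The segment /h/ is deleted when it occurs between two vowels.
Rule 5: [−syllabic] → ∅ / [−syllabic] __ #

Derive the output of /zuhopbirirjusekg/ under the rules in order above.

zuobbererjuzeg

Rule 1 (regressive voicing assimilation): /p/ precedes the voiced obstruent /b/, so it voices to [b] by assimilation. /k/ precedes the voiced obstruent /g/, so it voices to [g] by assimilation. /zuhopbirirjusekg/ → zuhobbirirjusegg.
Rule 2 (intervocalic voicing): /s/ is a voiceless obstruent between vowels /u/ and /e/, so it voices to [z]. /zuhobbirirjusegg/ → zuhobbirirjuzegg.
Rule 3 (pre-rhotic lowering): /i/ is a high vowel immediately before /r/, so it lowers to [e]. /i/ is a high vowel immediately before /r/, so it lowers to [e]. /zuhobbirirjuzegg/ → zuhobbererjuzegg.
Rule 4 (intervocalic h-deletion): /h/ occurs between vowels /u/ and /o/, so it deletes. /zuhobbererjuzegg/ → zuobbererjuzegg.
Rule 5 (final cluster simplification): /g/ is the second consonant of a word-final cluster /gg/, so it deletes. /zuobbererjuzegg/ → zuobbererjuzeg.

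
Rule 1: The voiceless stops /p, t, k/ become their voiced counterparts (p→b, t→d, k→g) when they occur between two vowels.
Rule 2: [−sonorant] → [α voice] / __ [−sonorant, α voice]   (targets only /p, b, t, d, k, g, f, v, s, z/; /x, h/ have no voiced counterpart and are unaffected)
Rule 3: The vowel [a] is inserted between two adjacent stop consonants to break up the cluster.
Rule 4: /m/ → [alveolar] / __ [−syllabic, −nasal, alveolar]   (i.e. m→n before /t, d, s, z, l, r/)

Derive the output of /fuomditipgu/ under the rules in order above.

fuondidibagu

Rule 1 (intervocalic voicing): /t/ is a voiceless stop between vowels /i/ and /i/, so it voices to [d]. /fuomditipgu/ → fuomdidipgu.
Rule 2 (regressive voicing assimilation): /p/ precedes the voiced obstruent /g/, so it voices to [b] by assimilation. /fuomdidipgu/ → fuomdidibgu.
Rule 3 (stop-cluster a-epenthesis): /b/ and /g/ form a stop–stop cluster, so [a] is inserted between them. /fuomdidibgu/ → fuomdidibagu.
Rule 4 (nasal place assimilation): /m/ precedes the alveolar consonant /d/, so it assimilates in place to [n]. /fuomdidibagu/ → fuondidibagu.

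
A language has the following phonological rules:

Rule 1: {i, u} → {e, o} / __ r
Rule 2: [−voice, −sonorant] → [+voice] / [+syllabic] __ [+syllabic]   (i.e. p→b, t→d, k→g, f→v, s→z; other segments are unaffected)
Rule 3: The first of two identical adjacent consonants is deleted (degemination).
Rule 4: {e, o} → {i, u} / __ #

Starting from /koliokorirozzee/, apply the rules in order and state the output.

koliogorerozei

Rule 1 (pre-rhotic lowering): /i/ is a high vowel immediately before /r/, so it lowers to [e]. /koliokorirozzee/ → koliokorerozzee.
Rule 2 (intervocalic voicing): /k/ is a voiceless obstruent between vowels /o/ and /o/, so it voices to [g]. /koliokorerozzee/ → koliogorerozzee.
Rule 3 (degemination): /zz/ is a geminate; the first /z/ deletes. /koliogorerozzee/ → koliogorerozee.
Rule 4 (final vowel raising): /e/ is a mid vowel in word-final position, so it raises to [i]. /koliogorerozee/ → koliogorerozei.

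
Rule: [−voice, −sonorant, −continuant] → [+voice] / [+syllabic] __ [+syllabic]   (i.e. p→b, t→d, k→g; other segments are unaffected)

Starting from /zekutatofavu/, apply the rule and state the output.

/k/ is a voiceless stop between vowels /e/ and /u/, so it voices to [g].
/t/ is a voiceless stop between vowels /u/ and /a/, so it voices to [d].
/t/ is a voiceless stop between vowels /a/ and /o/, so it voices to [d].
Surface form: [zegudadofavu].

zegudadofavu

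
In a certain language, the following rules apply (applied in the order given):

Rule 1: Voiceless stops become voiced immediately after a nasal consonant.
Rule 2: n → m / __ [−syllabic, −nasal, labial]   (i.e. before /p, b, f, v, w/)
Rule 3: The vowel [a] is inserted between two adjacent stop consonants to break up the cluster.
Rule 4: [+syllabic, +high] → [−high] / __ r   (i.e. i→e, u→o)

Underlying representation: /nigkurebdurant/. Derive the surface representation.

Rule 1 (post-nasal voicing): /t/ is a voiceless stop immediately after the nasal /n/, so it voices to [d]. /nigkurebdurant/ → nigkurebdurand.
Rule 2 (nasal place assimilation): no segment meets the environment; /nigkurebdurand/ is unchanged.
Rule 3 (stop-cluster a-epenthesis): /g/ and /k/ form a stop–stop cluster, so [a] is inserted between them. /b/ and /d/ form a stop–stop cluster, so [a] is inserted between them. /nigkurebdurand/ → nigakurebadurand.
Rule 4 (pre-rhotic lowering): /u/ is a high vowel immediately before /r/, so it lowers to [o]. /u/ is a high vowel immediately before /r/, so it lowers to [o]. /nigakurebadurand/ → nigakorebadorand.

nigakorebadorand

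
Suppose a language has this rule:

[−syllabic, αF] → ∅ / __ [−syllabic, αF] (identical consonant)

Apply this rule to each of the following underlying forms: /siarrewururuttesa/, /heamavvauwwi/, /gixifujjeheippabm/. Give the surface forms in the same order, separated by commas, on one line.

siarewururutesa, heamavauwi, gixifujeheipabm

/siarrewururuttesa/: /rr/ is a geminate; the first /r/ deletes. /tt/ is a geminate; the first /t/ deletes. → [siarewururutesa].
/heamavvauwwi/: /vv/ is a geminate; the first /v/ deletes. /ww/ is a geminate; the first /w/ deletes. → [heamavauwi].
/gixifujjeheippabm/: /jj/ is a geminate; the first /j/ deletes. /pp/ is a geminate; the first /p/ deletes. → [gixifujeheipabm].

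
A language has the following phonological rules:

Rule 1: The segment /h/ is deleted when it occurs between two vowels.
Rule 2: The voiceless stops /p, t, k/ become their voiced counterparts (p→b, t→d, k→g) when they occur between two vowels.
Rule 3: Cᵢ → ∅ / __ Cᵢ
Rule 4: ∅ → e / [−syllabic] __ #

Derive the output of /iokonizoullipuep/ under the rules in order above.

Rule 1 (intervocalic h-deletion): no segment meets the environment; /iokonizoullipuep/ is unchanged.
Rule 2 (intervocalic voicing): /k/ is a voiceless stop between vowels /o/ and /o/, so it voices to [g]. /p/ is a voiceless stop between vowels /i/ and /u/, so it voices to [b]. /iokonizoullipuep/ → iogonizoullibuep.
Rule 3 (degemination): /ll/ is a geminate; the first /l/ deletes. /iogonizoullibuep/ → iogonizoulibuep.
Rule 4 (final e-epenthesis): the form ends in the consonant /p/, so [e] is inserted word-finally. /iogonizoulibuep/ → iogonizoulibuepe.

iogonizoulibuepe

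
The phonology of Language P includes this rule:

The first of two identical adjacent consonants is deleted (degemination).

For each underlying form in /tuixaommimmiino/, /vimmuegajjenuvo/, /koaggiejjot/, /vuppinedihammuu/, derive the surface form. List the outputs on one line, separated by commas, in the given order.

/tuixaommimmiino/: /mm/ is a geminate; the first /m/ deletes. /mm/ is a geminate; the first /m/ deletes. → [tuixaomimiino].
/vimmuegajjenuvo/: /mm/ is a geminate; the first /m/ deletes. /jj/ is a geminate; the first /j/ deletes. → [vimuegajenuvo].
/koaggiejjot/: /gg/ is a geminate; the first /g/ deletes. /jj/ is a geminate; the first /j/ deletes. → [koagiejot].
/vuppinedihammuu/: /pp/ is a geminate; the first /p/ deletes. /mm/ is a geminate; the first /m/ deletes. → [vupinedihamuu].

tuixaomimiino, vimuegajenuvo, koagiejot, vupinedihamuu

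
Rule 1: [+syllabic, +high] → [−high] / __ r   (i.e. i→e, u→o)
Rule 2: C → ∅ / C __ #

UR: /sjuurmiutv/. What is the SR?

Rule 1 (pre-rhotic lowering): /u/ is a high vowel immediately before /r/, so it lowers to [o]. /sjuurmiutv/ → sjuormiutv.
Rule 2 (final cluster simplification): /v/ is the second consonant of a word-final cluster /tv/, so it deletes. /sjuormiutv/ → sjuormiut.

sjuormiut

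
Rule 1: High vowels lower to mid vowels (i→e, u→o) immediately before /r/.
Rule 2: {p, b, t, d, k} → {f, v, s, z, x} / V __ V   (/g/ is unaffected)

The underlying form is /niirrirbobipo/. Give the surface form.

Rule 1 (pre-rhotic lowering): /i/ is a high vowel immediately before /r/, so it lowers to [e]. /i/ is a high vowel immediately before /r/, so it lowers to [e]. /niirrirbobipo/ → nierrerbobipo.
Rule 2 (intervocalic spirantization): /b/ is a stop between vowels /o/ and /i/, so it spirantizes to the fricative [v]. /p/ is a stop between vowels /i/ and /o/, so it spirantizes to the fricative [f]. /nierrerbobipo/ → nierrerbovifo.

nierrerbovifo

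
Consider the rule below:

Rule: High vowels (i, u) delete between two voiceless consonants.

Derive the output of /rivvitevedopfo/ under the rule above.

rivvitevedopfo

No segment of /rivvitevedopfo/ meets the structural description of the rule, so the form surfaces unchanged.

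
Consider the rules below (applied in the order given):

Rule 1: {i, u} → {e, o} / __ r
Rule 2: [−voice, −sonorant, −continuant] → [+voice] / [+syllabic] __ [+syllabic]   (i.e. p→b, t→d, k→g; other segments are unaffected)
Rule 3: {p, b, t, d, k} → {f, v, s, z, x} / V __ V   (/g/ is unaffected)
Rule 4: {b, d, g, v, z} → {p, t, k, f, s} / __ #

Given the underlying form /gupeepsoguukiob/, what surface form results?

guveepsoguugiop

Rule 1 (pre-rhotic lowering): no segment meets the environment; /gupeepsoguukiob/ is unchanged.
Rule 2 (intervocalic voicing): /p/ is a voiceless stop between vowels /u/ and /e/, so it voices to [b]. /k/ is a voiceless stop between vowels /u/ and /i/, so it voices to [g]. /gupeepsoguukiob/ → gubeepsoguugiob.
Rule 3 (intervocalic spirantization): /b/ is a stop between vowels /u/ and /e/, so it spirantizes to the fricative [v]. /gubeepsoguugiob/ → guveepsoguugiob.
Rule 4 (final devoicing): /b/ is a voiced obstruent in word-final position, so it devoices to [p]. /guveepsoguugiob/ → guveepsoguugiop.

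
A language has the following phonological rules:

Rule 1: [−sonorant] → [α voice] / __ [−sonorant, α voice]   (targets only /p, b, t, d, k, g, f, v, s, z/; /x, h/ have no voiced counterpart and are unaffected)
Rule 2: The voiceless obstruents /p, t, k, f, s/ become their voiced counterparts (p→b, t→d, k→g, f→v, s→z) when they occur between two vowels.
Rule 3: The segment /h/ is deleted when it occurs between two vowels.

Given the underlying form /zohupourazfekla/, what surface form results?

Rule 1 (regressive voicing assimilation): /z/ precedes the voiceless obstruent /f/, so it devoices to [s] by assimilation. /zohupourazfekla/ → zohupourasfekla.
Rule 2 (intervocalic voicing): /p/ is a voiceless obstruent between vowels /u/ and /o/, so it voices to [b]. /zohupourasfekla/ → zohubourasfekla.
Rule 3 (intervocalic h-deletion): /h/ occurs between vowels /o/ and /u/, so it deletes. /zohubourasfekla/ → zoubourasfekla.

zoubourasfekla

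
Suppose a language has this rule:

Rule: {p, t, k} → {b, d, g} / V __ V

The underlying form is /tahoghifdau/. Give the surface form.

tahoghifdau

No segment of /tahoghifdau/ meets the structural description of the rule, so the form surfaces unchanged.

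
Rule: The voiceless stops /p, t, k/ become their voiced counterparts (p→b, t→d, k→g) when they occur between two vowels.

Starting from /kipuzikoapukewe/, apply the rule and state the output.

kibuzigoabugewe

/p/ is a voiceless stop between vowels /i/ and /u/, so it voices to [b].
/k/ is a voiceless stop between vowels /i/ and /o/, so it voices to [g].
/p/ is a voiceless stop between vowels /a/ and /u/, so it voices to [b].
/k/ is a voiceless stop between vowels /u/ and /e/, so it voices to [g].
The other instance of /k/ does not occur in the required environment and remains unchanged.
Surface form: [kibuzigoabugewe].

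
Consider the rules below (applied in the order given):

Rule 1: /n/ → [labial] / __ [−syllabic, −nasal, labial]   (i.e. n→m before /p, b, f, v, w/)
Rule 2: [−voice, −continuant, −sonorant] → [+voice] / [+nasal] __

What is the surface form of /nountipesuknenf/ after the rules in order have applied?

Rule 1 (nasal place assimilation): /n/ precedes the labial consonant /f/, so it assimilates in place to [m]. /nountipesuknenf/ → nountipesuknemf.
Rule 2 (post-nasal voicing): /t/ is a voiceless stop immediately after the nasal /n/, so it voices to [d]. /nountipesuknemf/ → noundipesuknemf.

noundipesuknemf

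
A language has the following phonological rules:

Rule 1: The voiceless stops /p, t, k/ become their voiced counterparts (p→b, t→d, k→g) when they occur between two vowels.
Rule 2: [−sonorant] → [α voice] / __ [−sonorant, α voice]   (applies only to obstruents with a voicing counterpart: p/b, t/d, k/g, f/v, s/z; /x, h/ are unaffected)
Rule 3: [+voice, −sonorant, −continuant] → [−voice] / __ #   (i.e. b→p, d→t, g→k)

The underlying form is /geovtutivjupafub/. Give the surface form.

geoftudivjubafup

Rule 1 (intervocalic voicing): /t/ is a voiceless stop between vowels /u/ and /i/, so it voices to [d]. /p/ is a voiceless stop between vowels /u/ and /a/, so it voices to [b]. /geovtutivjupafub/ → geovtudivjubafub.
Rule 2 (regressive voicing assimilation): /v/ precedes the voiceless obstruent /t/, so it devoices to [f] by assimilation. /geovtudivjubafub/ → geoftudivjubafub.
Rule 3 (final devoicing): /b/ is a voiced stop in word-final position, so it devoices to [p]. /geoftudivjubafub/ → geoftudivjubafup.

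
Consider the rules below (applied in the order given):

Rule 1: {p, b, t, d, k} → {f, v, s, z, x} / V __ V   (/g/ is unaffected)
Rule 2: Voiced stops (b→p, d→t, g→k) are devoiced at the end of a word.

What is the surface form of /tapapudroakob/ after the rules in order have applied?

Rule 1 (intervocalic spirantization): /p/ is a stop between vowels /a/ and /a/, so it spirantizes to the fricative [f]. /p/ is a stop between vowels /a/ and /u/, so it spirantizes to the fricative [f]. /k/ is a stop between vowels /a/ and /o/, so it spirantizes to the fricative [x]. /tapapudroakob/ → tafafudroaxob.
Rule 2 (final devoicing): /b/ is a voiced stop in word-final position, so it devoices to [p]. /tafafudroaxob/ → tafafudroaxop.

tafafudroaxop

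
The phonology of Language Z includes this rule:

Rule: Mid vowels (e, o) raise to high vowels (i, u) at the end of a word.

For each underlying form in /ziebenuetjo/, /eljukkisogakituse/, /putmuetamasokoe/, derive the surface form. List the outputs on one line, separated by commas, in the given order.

ziebenuetju, eljukkisogakitusi, putmuetamasokoi

/ziebenuetjo/: /o/ is a mid vowel in word-final position, so it raises to [u]. → [ziebenuetju].
/eljukkisogakituse/: /e/ is a mid vowel in word-final position, so it raises to [i]. → [eljukkisogakitusi].
/putmuetamasokoe/: /e/ is a mid vowel in word-final position, so it raises to [i]. → [putmuetamasokoi].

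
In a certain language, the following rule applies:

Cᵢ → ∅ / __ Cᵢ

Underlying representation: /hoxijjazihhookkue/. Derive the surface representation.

hoxijazihookue

/jj/ is a geminate; the first /j/ deletes.
/hh/ is a geminate; the first /h/ deletes.
/kk/ is a geminate; the first /k/ deletes.
Surface form: [hoxijazihookue].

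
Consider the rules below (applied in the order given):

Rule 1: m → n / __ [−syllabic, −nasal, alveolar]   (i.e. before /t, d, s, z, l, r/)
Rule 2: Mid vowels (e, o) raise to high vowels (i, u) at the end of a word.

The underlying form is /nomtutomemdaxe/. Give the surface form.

nontutomendaxi

Rule 1 (nasal place assimilation): /m/ precedes the alveolar consonant /t/, so it assimilates in place to [n]. /m/ precedes the alveolar consonant /d/, so it assimilates in place to [n]. /nomtutomemdaxe/ → nontutomendaxe.
Rule 2 (final vowel raising): /e/ is a mid vowel in word-final position, so it raises to [i]. /nontutomendaxe/ → nontutomendaxi.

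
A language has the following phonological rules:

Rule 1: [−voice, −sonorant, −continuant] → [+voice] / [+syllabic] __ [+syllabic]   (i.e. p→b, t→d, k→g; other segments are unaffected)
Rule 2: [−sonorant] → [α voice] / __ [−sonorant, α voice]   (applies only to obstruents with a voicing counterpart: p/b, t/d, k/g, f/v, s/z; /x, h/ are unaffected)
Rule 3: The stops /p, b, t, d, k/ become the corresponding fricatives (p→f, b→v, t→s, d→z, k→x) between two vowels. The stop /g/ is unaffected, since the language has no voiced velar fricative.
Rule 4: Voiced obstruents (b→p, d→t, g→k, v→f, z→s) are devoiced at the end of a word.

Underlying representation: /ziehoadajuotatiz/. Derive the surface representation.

Rule 1 (intervocalic voicing): /t/ is a voiceless stop between vowels /o/ and /a/, so it voices to [d]. /t/ is a voiceless stop between vowels /a/ and /i/, so it voices to [d]. /ziehoadajuotatiz/ → ziehoadajuodadiz.
Rule 2 (regressive voicing assimilation): no segment meets the environment; /ziehoadajuodadiz/ is unchanged.
Rule 3 (intervocalic spirantization): /d/ is a stop between vowels /a/ and /a/, so it spirantizes to the fricative [z]. /d/ is a stop between vowels /o/ and /a/, so it spirantizes to the fricative [z]. /d/ is a stop between vowels /a/ and /i/, so it spirantizes to the fricative [z]. /ziehoadajuodadiz/ → ziehoazajuozaziz.
Rule 4 (final devoicing): /z/ is a voiced obstruent in word-final position, so it devoices to [s]. /ziehoazajuozaziz/ → ziehoazajuozazis.

ziehoazajuozazis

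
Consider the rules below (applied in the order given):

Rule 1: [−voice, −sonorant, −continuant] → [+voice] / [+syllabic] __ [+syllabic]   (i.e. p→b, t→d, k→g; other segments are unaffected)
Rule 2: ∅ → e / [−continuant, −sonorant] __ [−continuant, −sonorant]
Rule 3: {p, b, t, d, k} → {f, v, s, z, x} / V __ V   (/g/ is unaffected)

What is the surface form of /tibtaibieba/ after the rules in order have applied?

Rule 1 (intervocalic voicing): no segment meets the environment; /tibtaibieba/ is unchanged.
Rule 2 (stop-cluster e-epenthesis): /b/ and /t/ form a stop–stop cluster, so [e] is inserted between them. /tibtaibieba/ → tibetaibieba.
Rule 3 (intervocalic spirantization): /b/ is a stop between vowels /i/ and /e/, so it spirantizes to the fricative [v]. /t/ is a stop between vowels /e/ and /a/, so it spirantizes to the fricative [s]. /b/ is a stop between vowels /i/ and /i/, so it spirantizes to the fricative [v]. /b/ is a stop between vowels /e/ and /a/, so it spirantizes to the fricative [v]. /tibetaibieba/ → tivesaivieva.

tivesaivieva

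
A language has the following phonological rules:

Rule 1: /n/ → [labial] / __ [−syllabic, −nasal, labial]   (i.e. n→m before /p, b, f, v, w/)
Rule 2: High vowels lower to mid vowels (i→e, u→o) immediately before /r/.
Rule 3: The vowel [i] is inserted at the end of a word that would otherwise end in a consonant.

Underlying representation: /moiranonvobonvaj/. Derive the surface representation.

Rule 1 (nasal place assimilation): /n/ precedes the labial consonant /v/, so it assimilates in place to [m]. /n/ precedes the labial consonant /v/, so it assimilates in place to [m]. /moiranonvobonvaj/ → moiranomvobomvaj.
Rule 2 (pre-rhotic lowering): /i/ is a high vowel immediately before /r/, so it lowers to [e]. /moiranomvobomvaj/ → moeranomvobomvaj.
Rule 3 (final i-epenthesis): the form ends in the consonant /j/, so [i] is inserted word-finally. /moeranomvobomvaj/ → moeranomvobomvaji.

moeranomvobomvaji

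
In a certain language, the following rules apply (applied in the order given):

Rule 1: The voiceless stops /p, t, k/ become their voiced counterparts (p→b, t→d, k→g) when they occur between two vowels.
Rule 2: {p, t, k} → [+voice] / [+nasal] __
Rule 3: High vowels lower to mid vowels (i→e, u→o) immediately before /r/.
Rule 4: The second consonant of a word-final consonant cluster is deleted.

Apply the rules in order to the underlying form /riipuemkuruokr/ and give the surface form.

riibuemgoruok

Rule 1 (intervocalic voicing): /p/ is a voiceless stop between vowels /i/ and /u/, so it voices to [b]. /riipuemkuruokr/ → riibuemkuruokr.
Rule 2 (post-nasal voicing): /k/ is a voiceless stop immediately after the nasal /m/, so it voices to [g]. /riibuemkuruokr/ → riibuemguruokr.
Rule 3 (pre-rhotic lowering): /u/ is a high vowel immediately before /r/, so it lowers to [o]. /riibuemguruokr/ → riibuemgoruokr.
Rule 4 (final cluster simplification): /r/ is the second consonant of a word-final cluster /kr/, so it deletes. /riibuemgoruokr/ → riibuemgoruok.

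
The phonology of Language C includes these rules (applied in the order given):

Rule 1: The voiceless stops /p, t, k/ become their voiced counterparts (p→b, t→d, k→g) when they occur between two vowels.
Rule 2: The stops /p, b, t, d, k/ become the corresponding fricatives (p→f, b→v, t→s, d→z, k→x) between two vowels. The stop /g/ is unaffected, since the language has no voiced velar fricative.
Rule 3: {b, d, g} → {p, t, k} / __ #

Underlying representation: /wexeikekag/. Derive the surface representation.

wexeigegak

Rule 1 (intervocalic voicing): /k/ is a voiceless stop between vowels /i/ and /e/, so it voices to [g]. /k/ is a voiceless stop between vowels /e/ and /a/, so it voices to [g]. /wexeikekag/ → wexeigegag.
Rule 2 (intervocalic spirantization): no segment meets the environment; /wexeigegag/ is unchanged.
Rule 3 (final devoicing): /g/ is a voiced stop in word-final position, so it devoices to [k]. /wexeigegag/ → wexeigegak.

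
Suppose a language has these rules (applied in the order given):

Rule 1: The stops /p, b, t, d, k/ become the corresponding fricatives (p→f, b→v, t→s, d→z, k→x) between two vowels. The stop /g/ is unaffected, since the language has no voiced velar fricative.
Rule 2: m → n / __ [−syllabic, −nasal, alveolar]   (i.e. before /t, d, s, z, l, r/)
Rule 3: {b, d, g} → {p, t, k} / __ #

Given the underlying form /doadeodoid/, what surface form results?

doazeozoit

Rule 1 (intervocalic spirantization): /d/ is a stop between vowels /a/ and /e/, so it spirantizes to the fricative [z]. /d/ is a stop between vowels /o/ and /o/, so it spirantizes to the fricative [z]. /doadeodoid/ → doazeozoid.
Rule 2 (nasal place assimilation): no segment meets the environment; /doazeozoid/ is unchanged.
Rule 3 (final devoicing): /d/ is a voiced stop in word-final position, so it devoices to [t]. /doazeozoid/ → doazeozoit.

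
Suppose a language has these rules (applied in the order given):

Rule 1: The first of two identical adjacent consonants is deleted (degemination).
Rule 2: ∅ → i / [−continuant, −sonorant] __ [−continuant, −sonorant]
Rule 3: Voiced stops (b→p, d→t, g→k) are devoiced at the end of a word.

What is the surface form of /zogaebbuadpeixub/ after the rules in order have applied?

zogaebuadipeixup

Rule 1 (degemination): /bb/ is a geminate; the first /b/ deletes. /zogaebbuadpeixub/ → zogaebuadpeixub.
Rule 2 (stop-cluster i-epenthesis): /d/ and /p/ form a stop–stop cluster, so [i] is inserted between them. /zogaebuadpeixub/ → zogaebuadipeixub.
Rule 3 (final devoicing): /b/ is a voiced stop in word-final position, so it devoices to [p]. /zogaebuadipeixub/ → zogaebuadipeixup.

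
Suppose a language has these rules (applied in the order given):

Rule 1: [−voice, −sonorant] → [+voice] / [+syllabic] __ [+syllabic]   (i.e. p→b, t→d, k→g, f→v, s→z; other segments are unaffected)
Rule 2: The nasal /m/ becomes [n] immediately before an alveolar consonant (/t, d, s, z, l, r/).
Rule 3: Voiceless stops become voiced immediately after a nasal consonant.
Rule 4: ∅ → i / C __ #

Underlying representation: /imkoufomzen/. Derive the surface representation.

Rule 1 (intervocalic voicing): /f/ is a voiceless obstruent between vowels /u/ and /o/, so it voices to [v]. /imkoufomzen/ → imkouvomzen.
Rule 2 (nasal place assimilation): /m/ precedes the alveolar consonant /z/, so it assimilates in place to [n]. /imkouvomzen/ → imkouvonzen.
Rule 3 (post-nasal voicing): /k/ is a voiceless stop immediately after the nasal /m/, so it voices to [g]. /imkouvonzen/ → imgouvonzen.
Rule 4 (final i-epenthesis): the form ends in the consonant /n/, so [i] is inserted word-finally. /imgouvonzen/ → imgouvonzeni.

imgouvonzeni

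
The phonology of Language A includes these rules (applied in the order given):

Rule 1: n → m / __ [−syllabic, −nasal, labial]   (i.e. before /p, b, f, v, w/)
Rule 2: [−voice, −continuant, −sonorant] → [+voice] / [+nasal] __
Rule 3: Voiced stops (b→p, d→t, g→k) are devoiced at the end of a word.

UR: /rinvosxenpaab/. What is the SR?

Rule 1 (nasal place assimilation): /n/ precedes the labial consonant /v/, so it assimilates in place to [m]. /n/ precedes the labial consonant /p/, so it assimilates in place to [m]. /rinvosxenpaab/ → rimvosxempaab.
Rule 2 (post-nasal voicing): /p/ is a voiceless stop immediately after the nasal /m/, so it voices to [b]. /rimvosxempaab/ → rimvosxembaab.
Rule 3 (final devoicing): /b/ is a voiced stop in word-final position, so it devoices to [p]. /rimvosxembaab/ → rimvosxembaap.

rimvosxembaap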